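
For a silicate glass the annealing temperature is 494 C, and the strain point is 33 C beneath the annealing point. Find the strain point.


Strain point = annealing point - difference:
  T_strain = 494 - 33 = 461 C

461 C


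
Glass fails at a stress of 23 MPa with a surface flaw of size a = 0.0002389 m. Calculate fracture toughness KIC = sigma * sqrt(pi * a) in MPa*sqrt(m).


Fracture toughness: KIC = sigma * sqrt(pi * a)
  pi * a = pi * 0.0002389 = 0.000750526
  sqrt(pi * a) = 0.027396
  KIC = 23 * 0.027396 = 0.63 MPa*sqrt(m)

0.63 MPa*sqrt(m)


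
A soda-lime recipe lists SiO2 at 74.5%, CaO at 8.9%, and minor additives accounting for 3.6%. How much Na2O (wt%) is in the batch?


Pieces sum to 100%:
  Na2O = 100 - (SiO2 + CaO + others)
  Na2O = 100 - (74.5 + 8.9 + 3.6) = 13.0%

13.0%


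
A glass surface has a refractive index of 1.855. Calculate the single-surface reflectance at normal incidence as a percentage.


Fresnel reflectance at normal incidence:
  R = ((n - 1)/(n + 1))^2
  (n - 1)/(n + 1) = (1.855 - 1)/(1.855 + 1) = 0.299475
  R = 0.299475^2 = 0.0896853
  R(%) = 0.0896853 * 100 = 8.969%

8.969%


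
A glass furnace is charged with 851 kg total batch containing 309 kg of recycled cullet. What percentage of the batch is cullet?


Cullet ratio = (cullet mass / total batch mass) * 100
  Ratio = 309 / 851 * 100 = 36.31%

36.31%


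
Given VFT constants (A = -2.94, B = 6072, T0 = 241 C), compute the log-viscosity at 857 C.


VFT equation: log(eta) = A + B / (T - T0)
  T - T0 = 857 - 241 = 616
  B / (T - T0) = 6072 / 616 = 9.857
  log(eta) = -2.94 + 9.857 = 6.917

6.917


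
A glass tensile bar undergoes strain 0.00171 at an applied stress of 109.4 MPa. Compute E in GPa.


Young's modulus: E = stress / strain
  E = 109.4 MPa / 0.00171 = 63976.61 MPa
Convert to GPa: 63976.61 / 1000 = 63.98 GPa

63.98 GPa


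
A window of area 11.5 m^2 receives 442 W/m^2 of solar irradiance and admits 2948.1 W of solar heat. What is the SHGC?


Rearrange Q = Area * SHGC * Irradiance:
  SHGC = Q / (Area * Irradiance)
  SHGC = 2948.1 / (11.5 * 442) = 0.58

0.58


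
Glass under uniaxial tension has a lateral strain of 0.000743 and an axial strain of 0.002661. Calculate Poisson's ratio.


Poisson's ratio: nu = lateral strain / axial strain
  nu = 0.000743 / 0.002661 = 0.2792

0.2792


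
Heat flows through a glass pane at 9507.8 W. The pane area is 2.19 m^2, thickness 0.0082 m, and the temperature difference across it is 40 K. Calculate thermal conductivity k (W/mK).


Fourier's law rearranged: k = Q * t / (A * dT)
  Numerator = 9507.8 * 0.0082 = 77.96396
  Denominator = 2.19 * 40 = 87.6
  k = 77.96396 / 87.6 = 0.89 W/mK

0.89 W/mK


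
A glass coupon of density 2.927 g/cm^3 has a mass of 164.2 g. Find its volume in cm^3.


Rearrange rho = m / V:
  V = m / rho
  V = 164.2 / 2.927 = 56.098 cm^3

56.098 cm^3


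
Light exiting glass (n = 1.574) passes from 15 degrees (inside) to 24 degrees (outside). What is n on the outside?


Apply Snell's law: n1 * sin(theta1) = n2 * sin(theta2)
  n2 = n1 * sin(theta1) / sin(theta2)
  sin(15) = 0.258819
  sin(24) = 0.406737
  n2 = 1.574 * 0.258819 / 0.406737 = 1.0016

1.0016


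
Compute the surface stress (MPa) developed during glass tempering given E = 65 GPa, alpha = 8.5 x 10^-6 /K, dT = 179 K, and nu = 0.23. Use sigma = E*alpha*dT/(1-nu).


Tempering stress: sigma = E * alpha * dT / (1 - nu)
  E (MPa) = 65 * 1000 = 65000
  Numerator = 65000 * (8.5 x 10^-6) * 179 = 98.8975
  Denominator = 1 - 0.23 = 0.77
  sigma = 98.8975 / 0.77 = 128.4 MPa

128.4 MPa


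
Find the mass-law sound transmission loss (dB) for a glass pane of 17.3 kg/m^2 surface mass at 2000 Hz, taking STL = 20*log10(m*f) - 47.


Mass law: STL = 20 * log10(m * f) - 47
  m * f = 17.3 * 2000 = 34600
  log10(34600) = 4.53908
  STL = 20 * 4.53908 - 47 = 90.7816 - 47 = 43.8 dB

43.8 dB


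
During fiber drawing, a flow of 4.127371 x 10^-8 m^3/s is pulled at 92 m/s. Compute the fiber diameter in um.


Cross-sectional area from continuity:
  A = Q / v = 4.127371 x 10^-8 / 92 = 4.486273 x 10^-10 m^2
Diameter from circular cross-section:
  d = sqrt(4A / pi) * 10^6 (m -> um)
  d = sqrt(4 * 4.486273 x 10^-10 / pi) * 10^6 = 23.9 um

23.9 um


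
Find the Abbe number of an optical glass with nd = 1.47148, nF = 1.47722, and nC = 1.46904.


Abbe number formula: Vd = (nd - 1) / (nF - nC)
  nd - 1 = 1.47148 - 1 = 0.47148
  nF - nC = 1.47722 - 1.46904 = 0.00818
  Vd = 0.47148 / 0.00818 = 57.64

57.64


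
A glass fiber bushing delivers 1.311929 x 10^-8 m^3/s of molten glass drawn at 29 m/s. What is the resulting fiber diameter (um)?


Cross-sectional area from continuity:
  A = Q / v = 1.311929 x 10^-8 / 29 = 4.523893 x 10^-10 m^2
Diameter from circular cross-section:
  d = sqrt(4A / pi) * 10^6 (m -> um)
  d = sqrt(4 * 4.523893 x 10^-10 / pi) * 10^6 = 24.0 um

24.0 um


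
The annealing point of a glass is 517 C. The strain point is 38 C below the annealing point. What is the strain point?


Strain point = annealing point - difference:
  T_strain = 517 - 38 = 479 C

479 C


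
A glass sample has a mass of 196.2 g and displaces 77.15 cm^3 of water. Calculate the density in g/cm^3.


Use the definition of density:
  rho = mass / volume
  rho = 196.2 / 77.15 = 2.543 g/cm^3

2.543 g/cm^3


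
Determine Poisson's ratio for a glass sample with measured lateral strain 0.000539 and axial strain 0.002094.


Poisson's ratio: nu = lateral strain / axial strain
  nu = 0.000539 / 0.002094 = 0.2574

0.2574


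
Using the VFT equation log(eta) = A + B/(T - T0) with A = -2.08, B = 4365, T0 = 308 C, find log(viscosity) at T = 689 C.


VFT equation: log(eta) = A + B / (T - T0)
  T - T0 = 689 - 308 = 381
  B / (T - T0) = 4365 / 381 = 11.457
  log(eta) = -2.08 + 11.457 = 9.377

9.377


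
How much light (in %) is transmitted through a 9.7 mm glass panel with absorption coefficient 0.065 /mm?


Beer-Lambert law: T = exp(-alpha * thickness)
  exponent = -0.065 * 9.7 = -0.6305
  T = exp(-0.6305) = 0.5323
  Percentage = 0.5323 * 100 = 53.23%

53.23%


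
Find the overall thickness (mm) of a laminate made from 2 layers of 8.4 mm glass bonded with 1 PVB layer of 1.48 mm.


Total thickness = glass contribution + PVB contribution
  Glass: 2 * 8.4 = 16.8 mm
  PVB: 1 * 1.48 = 1.48 mm
  Total = 16.8 + 1.48 = 18.28 mm

18.28 mm


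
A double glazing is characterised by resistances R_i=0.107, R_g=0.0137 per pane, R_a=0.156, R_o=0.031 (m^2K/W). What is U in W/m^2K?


Total thermal resistance (series):
  R_total = R_in + R_glass + R_air + R_glass + R_out
  R_total = 0.107 + 0.0137 + 0.156 + 0.0137 + 0.031 = 0.3214 m^2K/W
U-value = 1 / R_total = 1 / 0.3214 = 3.111 W/m^2K

3.111 W/m^2K


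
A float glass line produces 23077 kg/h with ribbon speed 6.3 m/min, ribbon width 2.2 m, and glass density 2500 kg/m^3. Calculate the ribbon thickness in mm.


Ribbon cross-section from mass balance:
  Volume rate = throughput / density = 23077 / 2500 = 9.2308 m^3/h
  thickness = volume rate / (speed * 60 * width), i.e.
  thickness = throughput / (60 * speed * width * density) * 1000
  thickness = 23077 / (60 * 6.3 * 2.2 * 2500) * 1000 = 11.1 mm

11.1 mm


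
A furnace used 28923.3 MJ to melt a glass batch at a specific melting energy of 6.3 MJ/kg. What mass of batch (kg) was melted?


Rearrange E = m * s for m:
  m = E / s
  m = 28923.3 / 6.3 = 4591.0 kg

4591.0 kg


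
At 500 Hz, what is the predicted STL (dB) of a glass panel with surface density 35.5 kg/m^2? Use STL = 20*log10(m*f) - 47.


Mass law: STL = 20 * log10(m * f) - 47
  m * f = 35.5 * 500 = 17750
  log10(17750) = 4.2492
  STL = 20 * 4.2492 - 47 = 84.984 - 47 = 38.0 dB

38.0 dB


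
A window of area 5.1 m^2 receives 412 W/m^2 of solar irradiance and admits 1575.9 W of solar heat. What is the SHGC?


Rearrange Q = Area * SHGC * Irradiance:
  SHGC = Q / (Area * Irradiance)
  SHGC = 1575.9 / (5.1 * 412) = 0.75

0.75


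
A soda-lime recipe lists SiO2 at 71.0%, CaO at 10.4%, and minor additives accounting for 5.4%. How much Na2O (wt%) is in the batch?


Pieces sum to 100%:
  Na2O = 100 - (SiO2 + CaO + others)
  Na2O = 100 - (71.0 + 10.4 + 5.4) = 13.2%

13.2%


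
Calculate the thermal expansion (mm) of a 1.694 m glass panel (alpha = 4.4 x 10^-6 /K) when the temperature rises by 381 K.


Thermal expansion formula: dL = alpha * L0 * dT
  dL = (4.4 x 10^-6) * 1.694 * 381 = 0.00283982 m
Convert to mm: 0.00283982 * 1000 = 2.8398 mm

2.8398 mm


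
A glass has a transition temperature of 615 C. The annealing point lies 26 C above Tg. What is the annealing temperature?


The annealing temperature is Tg plus the offset:
  T_anneal = 615 + 26 = 641 C

641 C


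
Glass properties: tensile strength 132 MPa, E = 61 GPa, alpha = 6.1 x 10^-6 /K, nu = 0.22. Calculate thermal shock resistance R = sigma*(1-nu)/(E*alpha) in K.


Thermal shock resistance: R = sigma * (1 - nu) / (E * alpha)
  Numerator = 132 * (1 - 0.22) = 102.96
  Denominator = 61 * 1000 * (6.1 x 10^-6) = 0.3721
  R = 102.96 / 0.3721 = 276.7 K

276.7 K


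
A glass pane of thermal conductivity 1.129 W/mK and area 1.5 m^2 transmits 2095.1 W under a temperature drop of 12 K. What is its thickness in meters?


Fourier's law: t = k * A * dT / Q
  t = 1.129 * 1.5 * 12 / 2095.1
  t = 20.322 / 2095.1 = 0.0097 m

0.0097 m


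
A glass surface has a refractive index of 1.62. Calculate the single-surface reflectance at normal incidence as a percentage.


Fresnel reflectance at normal incidence:
  R = ((n - 1)/(n + 1))^2
  (n - 1)/(n + 1) = (1.62 - 1)/(1.62 + 1) = 0.236641
  R = 0.236641^2 = 0.055999
  R(%) = 0.055999 * 100 = 5.6%

5.6%


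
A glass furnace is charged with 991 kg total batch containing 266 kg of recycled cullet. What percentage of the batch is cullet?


Cullet ratio = (cullet mass / total batch mass) * 100
  Ratio = 266 / 991 * 100 = 26.84%

26.84%


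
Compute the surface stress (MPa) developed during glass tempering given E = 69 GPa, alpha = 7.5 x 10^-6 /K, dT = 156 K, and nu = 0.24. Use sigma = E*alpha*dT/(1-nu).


Tempering stress: sigma = E * alpha * dT / (1 - nu)
  E (MPa) = 69 * 1000 = 69000
  Numerator = 69000 * (7.5 x 10^-6) * 156 = 80.73
  Denominator = 1 - 0.24 = 0.76
  sigma = 80.73 / 0.76 = 106.2 MPa

106.2 MPa


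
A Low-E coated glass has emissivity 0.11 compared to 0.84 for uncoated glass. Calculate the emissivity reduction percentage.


Percentage reduction = (1 - coated/uncoated) * 100
  Ratio = 0.11 / 0.84 = 0.131
  Reduction = (1 - 0.131) * 100 = 86.9%

86.9%


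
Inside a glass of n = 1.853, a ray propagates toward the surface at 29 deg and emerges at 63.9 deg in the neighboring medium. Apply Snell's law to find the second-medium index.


Apply Snell's law: n1 * sin(theta1) = n2 * sin(theta2)
  n2 = n1 * sin(theta1) / sin(theta2)
  sin(29) = 0.48481
  sin(63.9) = 0.898028
  n2 = 1.853 * 0.48481 / 0.898028 = 1.0004

1.0004


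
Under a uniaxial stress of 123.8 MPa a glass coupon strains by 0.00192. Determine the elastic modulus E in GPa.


Young's modulus: E = stress / strain
  E = 123.8 MPa / 0.00192 = 64479.17 MPa
Convert to GPa: 64479.17 / 1000 = 64.48 GPa

64.48 GPa


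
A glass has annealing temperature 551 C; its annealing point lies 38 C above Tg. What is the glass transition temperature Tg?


Rearrange T_anneal = Tg + offset for Tg:
  Tg = T_anneal - offset = 551 - 38 = 513 C

513 C


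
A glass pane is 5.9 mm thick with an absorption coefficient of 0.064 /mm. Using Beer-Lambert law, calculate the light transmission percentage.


Beer-Lambert law: T = exp(-alpha * thickness)
  exponent = -0.064 * 5.9 = -0.3776
  T = exp(-0.3776) = 0.6855
  Percentage = 0.6855 * 100 = 68.55%

68.55%


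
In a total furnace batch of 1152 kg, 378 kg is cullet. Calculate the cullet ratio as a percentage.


Cullet ratio = (cullet mass / total batch mass) * 100
  Ratio = 378 / 1152 * 100 = 32.81%

32.81%


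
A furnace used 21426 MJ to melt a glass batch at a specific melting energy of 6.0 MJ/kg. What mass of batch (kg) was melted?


Rearrange E = m * s for m:
  m = E / s
  m = 21426 / 6.0 = 3571.0 kg

3571.0 kg


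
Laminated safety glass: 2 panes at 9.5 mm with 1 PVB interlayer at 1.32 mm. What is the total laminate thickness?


Total thickness = glass contribution + PVB contribution
  Glass: 2 * 9.5 = 19.0 mm
  PVB: 1 * 1.32 = 1.32 mm
  Total = 19.0 + 1.32 = 20.32 mm

20.32 mm


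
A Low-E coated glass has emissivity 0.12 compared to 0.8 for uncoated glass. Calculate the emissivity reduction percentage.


Percentage reduction = (1 - coated/uncoated) * 100
  Ratio = 0.12 / 0.8 = 0.15
  Reduction = (1 - 0.15) * 100 = 85.0%

85.0%


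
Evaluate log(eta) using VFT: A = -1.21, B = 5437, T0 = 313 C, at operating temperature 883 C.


VFT equation: log(eta) = A + B / (T - T0)
  T - T0 = 883 - 313 = 570
  B / (T - T0) = 5437 / 570 = 9.539
  log(eta) = -1.21 + 9.539 = 8.329

8.329


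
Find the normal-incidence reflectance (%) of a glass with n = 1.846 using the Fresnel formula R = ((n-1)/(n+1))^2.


Fresnel reflectance at normal incidence:
  R = ((n - 1)/(n + 1))^2
  (n - 1)/(n + 1) = (1.846 - 1)/(1.846 + 1) = 0.297259
  R = 0.297259^2 = 0.0883629
  R(%) = 0.0883629 * 100 = 8.836%

8.836%


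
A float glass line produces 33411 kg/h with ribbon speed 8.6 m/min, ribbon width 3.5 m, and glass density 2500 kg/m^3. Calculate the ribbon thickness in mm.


Ribbon cross-section from mass balance:
  Volume rate = throughput / density = 33411 / 2500 = 13.3644 m^3/h
  thickness = volume rate / (speed * 60 * width), i.e.
  thickness = throughput / (60 * speed * width * density) * 1000
  thickness = 33411 / (60 * 8.6 * 3.5 * 2500) * 1000 = 7.4 mm

7.4 mm


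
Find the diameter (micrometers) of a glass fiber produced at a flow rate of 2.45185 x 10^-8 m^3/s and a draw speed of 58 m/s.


Cross-sectional area from continuity:
  A = Q / v = 2.45185 x 10^-8 / 58 = 4.227328 x 10^-10 m^2
Diameter from circular cross-section:
  d = sqrt(4A / pi) * 10^6 (m -> um)
  d = sqrt(4 * 4.227328 x 10^-10 / pi) * 10^6 = 23.2 um

23.2 um


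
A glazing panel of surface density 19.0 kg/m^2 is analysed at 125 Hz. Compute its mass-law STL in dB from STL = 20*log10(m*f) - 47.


Mass law: STL = 20 * log10(m * f) - 47
  m * f = 19.0 * 125 = 2375
  log10(2375) = 3.37566
  STL = 20 * 3.37566 - 47 = 67.5132 - 47 = 20.5 dB

20.5 dB


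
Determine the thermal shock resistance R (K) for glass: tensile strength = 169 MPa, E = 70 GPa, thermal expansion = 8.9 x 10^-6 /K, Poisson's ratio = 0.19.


Thermal shock resistance: R = sigma * (1 - nu) / (E * alpha)
  Numerator = 169 * (1 - 0.19) = 136.89
  Denominator = 70 * 1000 * (8.9 x 10^-6) = 0.623
  R = 136.89 / 0.623 = 219.7 K

219.7 K


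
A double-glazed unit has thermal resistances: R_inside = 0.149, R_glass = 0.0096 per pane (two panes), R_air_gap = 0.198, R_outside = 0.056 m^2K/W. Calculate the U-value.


Total thermal resistance (series):
  R_total = R_in + R_glass + R_air + R_glass + R_out
  R_total = 0.149 + 0.0096 + 0.198 + 0.0096 + 0.056 = 0.4222 m^2K/W
U-value = 1 / R_total = 1 / 0.4222 = 2.369 W/m^2K

2.369 W/m^2K


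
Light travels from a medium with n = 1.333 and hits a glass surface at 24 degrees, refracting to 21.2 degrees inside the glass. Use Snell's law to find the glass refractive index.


Apply Snell's law: n1 * sin(theta1) = n2 * sin(theta2)
  n2 = n1 * sin(theta1) / sin(theta2)
  sin(24) = 0.406737
  sin(21.2) = 0.361625
  n2 = 1.333 * 0.406737 / 0.361625 = 1.4993

1.4993


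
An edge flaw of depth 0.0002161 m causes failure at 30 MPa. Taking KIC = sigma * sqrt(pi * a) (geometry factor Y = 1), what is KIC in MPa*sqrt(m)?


Fracture toughness: KIC = sigma * sqrt(pi * a)
  pi * a = pi * 0.0002161 = 0.000678898
  sqrt(pi * a) = 0.026056
  KIC = 30 * 0.026056 = 0.782 MPa*sqrt(m)

0.782 MPa*sqrt(m)


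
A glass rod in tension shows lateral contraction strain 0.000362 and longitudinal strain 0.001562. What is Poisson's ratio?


Poisson's ratio: nu = lateral strain / axial strain
  nu = 0.000362 / 0.001562 = 0.2318

0.2318


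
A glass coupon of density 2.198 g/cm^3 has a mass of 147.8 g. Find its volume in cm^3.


Rearrange rho = m / V:
  V = m / rho
  V = 147.8 / 2.198 = 67.243 cm^3

67.243 cm^3


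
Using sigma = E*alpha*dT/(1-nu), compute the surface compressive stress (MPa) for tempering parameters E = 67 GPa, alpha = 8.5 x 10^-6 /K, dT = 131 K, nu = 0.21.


Tempering stress: sigma = E * alpha * dT / (1 - nu)
  E (MPa) = 67 * 1000 = 67000
  Numerator = 67000 * (8.5 x 10^-6) * 131 = 74.6045
  Denominator = 1 - 0.21 = 0.79
  sigma = 74.6045 / 0.79 = 94.4 MPa

94.4 MPa


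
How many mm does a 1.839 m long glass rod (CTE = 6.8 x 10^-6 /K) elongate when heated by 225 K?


Thermal expansion formula: dL = alpha * L0 * dT
  dL = (6.8 x 10^-6) * 1.839 * 225 = 0.00281367 m
Convert to mm: 0.00281367 * 1000 = 2.8137 mm

2.8137 mm


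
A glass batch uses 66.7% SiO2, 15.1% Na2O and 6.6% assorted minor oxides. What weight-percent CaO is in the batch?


Pieces sum to 100%:
  CaO = 100 - (SiO2 + Na2O + others)
  CaO = 100 - (66.7 + 15.1 + 6.6) = 11.6%

11.6%


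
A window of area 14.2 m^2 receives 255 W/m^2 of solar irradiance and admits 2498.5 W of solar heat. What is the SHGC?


Rearrange Q = Area * SHGC * Irradiance:
  SHGC = Q / (Area * Irradiance)
  SHGC = 2498.5 / (14.2 * 255) = 0.69

0.69


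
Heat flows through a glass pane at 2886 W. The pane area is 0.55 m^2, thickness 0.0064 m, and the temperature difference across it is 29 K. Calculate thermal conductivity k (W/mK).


Fourier's law rearranged: k = Q * t / (A * dT)
  Numerator = 2886 * 0.0064 = 18.4704
  Denominator = 0.55 * 29 = 15.95
  k = 18.4704 / 15.95 = 1.158 W/mK

1.158 W/mK


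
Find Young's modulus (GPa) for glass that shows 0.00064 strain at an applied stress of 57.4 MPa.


Young's modulus: E = stress / strain
  E = 57.4 MPa / 0.00064 = 89687.5 MPa
Convert to GPa: 89687.5 / 1000 = 89.69 GPa

89.69 GPa


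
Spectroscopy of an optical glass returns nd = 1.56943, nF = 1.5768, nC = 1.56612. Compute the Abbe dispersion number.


Abbe number formula: Vd = (nd - 1) / (nF - nC)
  nd - 1 = 1.56943 - 1 = 0.56943
  nF - nC = 1.5768 - 1.56612 = 0.01068
  Vd = 0.56943 / 0.01068 = 53.32

53.32


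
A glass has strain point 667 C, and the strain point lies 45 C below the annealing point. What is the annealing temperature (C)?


T_anneal = T_strain + gap:
  T_anneal = 667 + 45 = 712 C

712 C


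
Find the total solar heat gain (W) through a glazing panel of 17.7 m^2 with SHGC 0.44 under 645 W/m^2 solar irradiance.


Solar heat gain: Q = Area * SHGC * Irradiance
  Q = 17.7 * 0.44 * 645 = 5023.3 W

5023.3 W


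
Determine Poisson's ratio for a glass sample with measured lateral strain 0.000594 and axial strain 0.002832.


Poisson's ratio: nu = lateral strain / axial strain
  nu = 0.000594 / 0.002832 = 0.2097

0.2097


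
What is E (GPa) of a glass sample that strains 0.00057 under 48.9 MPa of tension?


Young's modulus: E = stress / strain
  E = 48.9 MPa / 0.00057 = 85789.47 MPa
Convert to GPa: 85789.47 / 1000 = 85.79 GPa

85.79 GPa


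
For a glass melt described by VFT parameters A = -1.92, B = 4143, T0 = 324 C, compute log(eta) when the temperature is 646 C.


VFT equation: log(eta) = A + B / (T - T0)
  T - T0 = 646 - 324 = 322
  B / (T - T0) = 4143 / 322 = 12.866
  log(eta) = -1.92 + 12.866 = 10.946

10.946


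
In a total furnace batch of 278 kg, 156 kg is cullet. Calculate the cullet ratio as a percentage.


Cullet ratio = (cullet mass / total batch mass) * 100
  Ratio = 156 / 278 * 100 = 56.12%

56.12%


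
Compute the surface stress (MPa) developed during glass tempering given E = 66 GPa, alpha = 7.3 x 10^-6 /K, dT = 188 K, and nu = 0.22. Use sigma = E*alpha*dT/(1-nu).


Tempering stress: sigma = E * alpha * dT / (1 - nu)
  E (MPa) = 66 * 1000 = 66000
  Numerator = 66000 * (7.3 x 10^-6) * 188 = 90.5784
  Denominator = 1 - 0.22 = 0.78
  sigma = 90.5784 / 0.78 = 116.1 MPa

116.1 MPa


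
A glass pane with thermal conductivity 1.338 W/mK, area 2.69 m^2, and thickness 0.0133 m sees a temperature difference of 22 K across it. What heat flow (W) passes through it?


Fourier's law: Q = k * A * dT / t
  Q = 1.338 * 2.69 * 22 / 0.0133
  Q = 79.18284 / 0.0133 = 5953.6 W

5953.6 W


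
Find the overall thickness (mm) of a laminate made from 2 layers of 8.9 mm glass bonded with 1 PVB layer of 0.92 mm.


Total thickness = glass contribution + PVB contribution
  Glass: 2 * 8.9 = 17.8 mm
  PVB: 1 * 0.92 = 0.92 mm
  Total = 17.8 + 0.92 = 18.72 mm

18.72 mm


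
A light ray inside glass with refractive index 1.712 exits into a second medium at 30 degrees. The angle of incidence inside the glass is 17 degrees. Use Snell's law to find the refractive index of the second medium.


Apply Snell's law: n1 * sin(theta1) = n2 * sin(theta2)
  n2 = n1 * sin(theta1) / sin(theta2)
  sin(17) = 0.292372
  sin(30) = 0.5
  n2 = 1.712 * 0.292372 / 0.5 = 1.0011

1.0011


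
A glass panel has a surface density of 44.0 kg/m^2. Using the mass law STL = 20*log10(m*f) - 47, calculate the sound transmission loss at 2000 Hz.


Mass law: STL = 20 * log10(m * f) - 47
  m * f = 44.0 * 2000 = 88000
  log10(88000) = 4.94448
  STL = 20 * 4.94448 - 47 = 98.8896 - 47 = 51.9 dB

51.9 dB


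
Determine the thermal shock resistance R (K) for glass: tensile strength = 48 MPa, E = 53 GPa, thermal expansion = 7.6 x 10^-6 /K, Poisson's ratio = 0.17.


Thermal shock resistance: R = sigma * (1 - nu) / (E * alpha)
  Numerator = 48 * (1 - 0.17) = 39.84
  Denominator = 53 * 1000 * (7.6 x 10^-6) = 0.4028
  R = 39.84 / 0.4028 = 98.9 K

98.9 K


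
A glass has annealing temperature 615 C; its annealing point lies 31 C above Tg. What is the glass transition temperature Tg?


Rearrange T_anneal = Tg + offset for Tg:
  Tg = T_anneal - offset = 615 - 31 = 584 C

584 C


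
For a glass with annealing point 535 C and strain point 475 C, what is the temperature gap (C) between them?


Gap = T_anneal - T_strain:
  gap = 535 - 475 = 60 C

60 C


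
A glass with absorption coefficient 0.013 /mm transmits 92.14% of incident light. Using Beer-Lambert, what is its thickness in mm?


Rearrange T = exp(-alpha * thickness):
  thickness = -ln(T) / alpha
  T = 92.14/100 = 0.9214
  ln(T) = -0.08186
  -ln(T) = 0.08186
  thickness = 0.08186 / 0.013 = 6.3 mm

6.3 mm


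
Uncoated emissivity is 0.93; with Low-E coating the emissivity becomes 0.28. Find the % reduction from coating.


Percentage reduction = (1 - coated/uncoated) * 100
  Ratio = 0.28 / 0.93 = 0.3011
  Reduction = (1 - 0.3011) * 100 = 69.9%

69.9%


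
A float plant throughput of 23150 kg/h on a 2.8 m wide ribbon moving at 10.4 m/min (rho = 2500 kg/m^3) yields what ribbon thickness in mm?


Ribbon cross-section from mass balance:
  Volume rate = throughput / density = 23150 / 2500 = 9.26 m^3/h
  thickness = volume rate / (speed * 60 * width), i.e.
  thickness = throughput / (60 * speed * width * density) * 1000
  thickness = 23150 / (60 * 10.4 * 2.8 * 2500) * 1000 = 5.3 mm

5.3 mm


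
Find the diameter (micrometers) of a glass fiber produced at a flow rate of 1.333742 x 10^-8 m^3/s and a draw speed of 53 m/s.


Cross-sectional area from continuity:
  A = Q / v = 1.333742 x 10^-8 / 53 = 2.516494 x 10^-10 m^2
Diameter from circular cross-section:
  d = sqrt(4A / pi) * 10^6 (m -> um)
  d = sqrt(4 * 2.516494 x 10^-10 / pi) * 10^6 = 17.9 um

17.9 um


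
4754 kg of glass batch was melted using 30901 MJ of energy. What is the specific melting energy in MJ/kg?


Rearrange E = m * s for s:
  s = E / m
  s = 30901 / 4754 = 6.5 MJ/kg

6.5 MJ/kg


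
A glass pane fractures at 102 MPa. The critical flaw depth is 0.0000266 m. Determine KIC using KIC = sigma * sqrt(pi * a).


Fracture toughness: KIC = sigma * sqrt(pi * a)
  pi * a = pi * 0.0000266 = 0.000083566
  sqrt(pi * a) = 0.009141
  KIC = 102 * 0.009141 = 0.932 MPa*sqrt(m)

0.932 MPa*sqrt(m)


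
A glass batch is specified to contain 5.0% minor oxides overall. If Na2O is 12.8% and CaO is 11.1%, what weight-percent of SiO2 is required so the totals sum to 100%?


Known pieces sum to 100%:
  SiO2 = 100 - (others + Na2O + CaO)
  SiO2 = 100 - (5.0 + 12.8 + 11.1) = 71.1%

71.1%


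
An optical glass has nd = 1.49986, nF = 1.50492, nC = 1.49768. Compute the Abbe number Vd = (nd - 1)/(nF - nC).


Abbe number formula: Vd = (nd - 1) / (nF - nC)
  nd - 1 = 1.49986 - 1 = 0.49986
  nF - nC = 1.50492 - 1.49768 = 0.00724
  Vd = 0.49986 / 0.00724 = 69.04

69.04


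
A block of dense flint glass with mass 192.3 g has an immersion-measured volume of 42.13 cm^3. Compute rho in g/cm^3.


Use the definition of density:
  rho = mass / volume
  rho = 192.3 / 42.13 = 4.564 g/cm^3

4.564 g/cm^3


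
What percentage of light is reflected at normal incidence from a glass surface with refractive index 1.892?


Fresnel reflectance at normal incidence:
  R = ((n - 1)/(n + 1))^2
  (n - 1)/(n + 1) = (1.892 - 1)/(1.892 + 1) = 0.308437
  R = 0.308437^2 = 0.0951334
  R(%) = 0.0951334 * 100 = 9.513%

9.513%


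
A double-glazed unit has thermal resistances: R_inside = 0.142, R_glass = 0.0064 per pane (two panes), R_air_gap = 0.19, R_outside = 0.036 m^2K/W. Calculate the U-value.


Total thermal resistance (series):
  R_total = R_in + R_glass + R_air + R_glass + R_out
  R_total = 0.142 + 0.0064 + 0.19 + 0.0064 + 0.036 = 0.3808 m^2K/W
U-value = 1 / R_total = 1 / 0.3808 = 2.626 W/m^2K

2.626 W/m^2K


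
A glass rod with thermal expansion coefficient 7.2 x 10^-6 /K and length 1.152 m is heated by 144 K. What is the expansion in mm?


Thermal expansion formula: dL = alpha * L0 * dT
  dL = (7.2 x 10^-6) * 1.152 * 144 = 0.00119439 m
Convert to mm: 0.00119439 * 1000 = 1.1944 mm

1.1944 mm


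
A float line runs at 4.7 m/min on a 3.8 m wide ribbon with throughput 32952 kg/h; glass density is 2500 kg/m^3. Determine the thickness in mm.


Ribbon cross-section from mass balance:
  Volume rate = throughput / density = 32952 / 2500 = 13.1808 m^3/h
  thickness = volume rate / (speed * 60 * width), i.e.
  thickness = throughput / (60 * speed * width * density) * 1000
  thickness = 32952 / (60 * 4.7 * 3.8 * 2500) * 1000 = 12.3 mm

12.3 mm


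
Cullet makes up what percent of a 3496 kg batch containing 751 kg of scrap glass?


Cullet ratio = (cullet mass / total batch mass) * 100
  Ratio = 751 / 3496 * 100 = 21.48%

21.48%


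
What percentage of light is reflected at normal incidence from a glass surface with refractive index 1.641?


Fresnel reflectance at normal incidence:
  R = ((n - 1)/(n + 1))^2
  (n - 1)/(n + 1) = (1.641 - 1)/(1.641 + 1) = 0.242711
  R = 0.242711^2 = 0.0589086
  R(%) = 0.0589086 * 100 = 5.891%

5.891%


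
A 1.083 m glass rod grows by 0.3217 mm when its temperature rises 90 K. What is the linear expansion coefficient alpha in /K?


Rearrange dL = alpha * L0 * dT for alpha:
  alpha = dL / (L0 * dT)
  alpha = (0.3217 / 1000) / (1.083 * 90) = 0.000003301 /K = 3.301 x 10^-6 /K

3.301 x 10^-6 /K


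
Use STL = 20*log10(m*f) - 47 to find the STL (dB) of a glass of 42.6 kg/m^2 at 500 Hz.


Mass law: STL = 20 * log10(m * f) - 47
  m * f = 42.6 * 500 = 21300
  log10(21300) = 4.32838
  STL = 20 * 4.32838 - 47 = 86.5676 - 47 = 39.6 dB

39.6 dB


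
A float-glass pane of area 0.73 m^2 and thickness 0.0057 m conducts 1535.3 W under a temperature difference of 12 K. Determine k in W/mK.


Fourier's law rearranged: k = Q * t / (A * dT)
  Numerator = 1535.3 * 0.0057 = 8.75121
  Denominator = 0.73 * 12 = 8.76
  k = 8.75121 / 8.76 = 0.999 W/mK

0.999 W/mK


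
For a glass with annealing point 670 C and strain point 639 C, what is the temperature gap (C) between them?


Gap = T_anneal - T_strain:
  gap = 670 - 639 = 31 C

31 C


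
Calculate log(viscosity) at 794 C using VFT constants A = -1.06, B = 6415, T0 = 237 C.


VFT equation: log(eta) = A + B / (T - T0)
  T - T0 = 794 - 237 = 557
  B / (T - T0) = 6415 / 557 = 11.517
  log(eta) = -1.06 + 11.517 = 10.457

10.457


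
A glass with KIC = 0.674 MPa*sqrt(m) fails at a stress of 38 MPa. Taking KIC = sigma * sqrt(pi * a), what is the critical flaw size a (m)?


Rearrange KIC = sigma * sqrt(pi * a):
  sqrt(pi * a) = KIC / sigma
  sqrt(pi * a) = 0.674 / 38 = 0.017737
  a = (KIC / sigma)^2 / pi
  a = 0.017737^2 / pi = 0.0001001 m

0.0001001 m


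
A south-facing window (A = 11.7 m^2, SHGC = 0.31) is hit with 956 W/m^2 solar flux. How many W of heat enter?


Solar heat gain: Q = Area * SHGC * Irradiance
  Q = 11.7 * 0.31 * 956 = 3467.4 W

3467.4 W


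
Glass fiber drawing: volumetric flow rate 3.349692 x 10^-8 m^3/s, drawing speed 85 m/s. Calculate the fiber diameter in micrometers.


Cross-sectional area from continuity:
  A = Q / v = 3.349692 x 10^-8 / 85 = 3.940814 x 10^-10 m^2
Diameter from circular cross-section:
  d = sqrt(4A / pi) * 10^6 (m -> um)
  d = sqrt(4 * 3.940814 x 10^-10 / pi) * 10^6 = 22.4 um

22.4 um


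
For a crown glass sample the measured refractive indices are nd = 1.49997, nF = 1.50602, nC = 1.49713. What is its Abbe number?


Abbe number formula: Vd = (nd - 1) / (nF - nC)
  nd - 1 = 1.49997 - 1 = 0.49997
  nF - nC = 1.50602 - 1.49713 = 0.00889
  Vd = 0.49997 / 0.00889 = 56.24

56.24


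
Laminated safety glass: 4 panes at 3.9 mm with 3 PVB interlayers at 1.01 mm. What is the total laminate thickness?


Total thickness = glass contribution + PVB contribution
  Glass: 4 * 3.9 = 15.6 mm
  PVB: 3 * 1.01 = 3.03 mm
  Total = 15.6 + 3.03 = 18.63 mm

18.63 mm


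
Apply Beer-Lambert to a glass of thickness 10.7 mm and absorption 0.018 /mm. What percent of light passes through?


Beer-Lambert law: T = exp(-alpha * thickness)
  exponent = -0.018 * 10.7 = -0.1926
  T = exp(-0.1926) = 0.8248
  Percentage = 0.8248 * 100 = 82.48%

82.48%


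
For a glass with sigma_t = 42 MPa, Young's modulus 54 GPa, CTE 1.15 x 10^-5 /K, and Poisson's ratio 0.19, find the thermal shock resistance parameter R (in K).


Thermal shock resistance: R = sigma * (1 - nu) / (E * alpha)
  Numerator = 42 * (1 - 0.19) = 34.02
  Denominator = 54 * 1000 * (1.15 x 10^-5) = 0.621
  R = 34.02 / 0.621 = 54.8 K

54.8 K


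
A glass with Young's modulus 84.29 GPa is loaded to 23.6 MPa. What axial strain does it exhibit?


Rearrange E = sigma / epsilon:
  epsilon = sigma / E
  E (MPa) = 84.29 * 1000 = 84290
  epsilon = 23.6 / 84290 = 0.00028

0.00028


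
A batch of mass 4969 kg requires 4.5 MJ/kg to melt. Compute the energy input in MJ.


Total energy = mass * specific energy
  E = 4969 * 4.5 = 22360.5 MJ

22360.5 MJ


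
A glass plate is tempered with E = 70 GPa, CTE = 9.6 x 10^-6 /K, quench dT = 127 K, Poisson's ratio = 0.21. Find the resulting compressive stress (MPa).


Tempering stress: sigma = E * alpha * dT / (1 - nu)
  E (MPa) = 70 * 1000 = 70000
  Numerator = 70000 * (9.6 x 10^-6) * 127 = 85.344
  Denominator = 1 - 0.21 = 0.79
  sigma = 85.344 / 0.79 = 108.0 MPa

108.0 MPa


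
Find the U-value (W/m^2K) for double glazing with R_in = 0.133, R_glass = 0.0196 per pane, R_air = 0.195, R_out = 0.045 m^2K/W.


Total thermal resistance (series):
  R_total = R_in + R_glass + R_air + R_glass + R_out
  R_total = 0.133 + 0.0196 + 0.195 + 0.0196 + 0.045 = 0.4122 m^2K/W
U-value = 1 / R_total = 1 / 0.4122 = 2.426 W/m^2K

2.426 W/m^2K


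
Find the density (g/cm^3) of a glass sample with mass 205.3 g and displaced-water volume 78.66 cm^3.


Use the definition of density:
  rho = mass / volume
  rho = 205.3 / 78.66 = 2.61 g/cm^3

2.61 g/cm^3


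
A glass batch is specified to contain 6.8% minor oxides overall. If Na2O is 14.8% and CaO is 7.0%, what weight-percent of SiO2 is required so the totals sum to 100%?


Known pieces sum to 100%:
  SiO2 = 100 - (others + Na2O + CaO)
  SiO2 = 100 - (6.8 + 14.8 + 7.0) = 71.4%

71.4%


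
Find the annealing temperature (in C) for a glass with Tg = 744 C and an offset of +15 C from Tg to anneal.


The annealing temperature is Tg plus the offset:
  T_anneal = 744 + 15 = 759 C

759 C


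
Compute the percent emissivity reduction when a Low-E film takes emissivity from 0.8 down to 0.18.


Percentage reduction = (1 - coated/uncoated) * 100
  Ratio = 0.18 / 0.8 = 0.225
  Reduction = (1 - 0.225) * 100 = 77.5%

77.5%


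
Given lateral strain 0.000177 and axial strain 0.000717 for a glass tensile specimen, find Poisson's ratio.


Poisson's ratio: nu = lateral strain / axial strain
  nu = 0.000177 / 0.000717 = 0.2469

0.2469


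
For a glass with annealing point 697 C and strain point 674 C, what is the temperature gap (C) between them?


Gap = T_anneal - T_strain:
  gap = 697 - 674 = 23 C

23 C


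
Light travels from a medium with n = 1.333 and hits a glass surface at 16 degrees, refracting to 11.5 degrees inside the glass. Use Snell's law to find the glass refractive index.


Apply Snell's law: n1 * sin(theta1) = n2 * sin(theta2)
  n2 = n1 * sin(theta1) / sin(theta2)
  sin(16) = 0.275637
  sin(11.5) = 0.199368
  n2 = 1.333 * 0.275637 / 0.199368 = 1.8429

1.8429


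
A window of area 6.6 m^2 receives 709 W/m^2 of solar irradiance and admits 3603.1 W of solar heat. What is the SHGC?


Rearrange Q = Area * SHGC * Irradiance:
  SHGC = Q / (Area * Irradiance)
  SHGC = 3603.1 / (6.6 * 709) = 0.77

0.77


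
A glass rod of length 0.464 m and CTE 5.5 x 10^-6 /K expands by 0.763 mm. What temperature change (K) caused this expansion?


Rearrange dL = alpha * L0 * dT for dT:
  dT = dL / (alpha * L0)
  dL (m) = 0.763 / 1000 = 0.000763
  dT = 0.000763 / ((5.5 x 10^-6) * 0.464) = 299.0 K

299.0 K


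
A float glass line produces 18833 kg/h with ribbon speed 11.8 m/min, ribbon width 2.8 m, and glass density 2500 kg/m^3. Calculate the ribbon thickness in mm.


Ribbon cross-section from mass balance:
  Volume rate = throughput / density = 18833 / 2500 = 7.5332 m^3/h
  thickness = volume rate / (speed * 60 * width), i.e.
  thickness = throughput / (60 * speed * width * density) * 1000
  thickness = 18833 / (60 * 11.8 * 2.8 * 2500) * 1000 = 3.8 mm

3.8 mm


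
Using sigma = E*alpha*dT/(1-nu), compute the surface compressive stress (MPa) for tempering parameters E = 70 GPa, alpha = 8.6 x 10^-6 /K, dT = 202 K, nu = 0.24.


Tempering stress: sigma = E * alpha * dT / (1 - nu)
  E (MPa) = 70 * 1000 = 70000
  Numerator = 70000 * (8.6 x 10^-6) * 202 = 121.604
  Denominator = 1 - 0.24 = 0.76
  sigma = 121.604 / 0.76 = 160.0 MPa

160.0 MPa


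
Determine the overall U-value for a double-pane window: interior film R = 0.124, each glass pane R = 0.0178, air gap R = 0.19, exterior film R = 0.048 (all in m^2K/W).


Total thermal resistance (series):
  R_total = R_in + R_glass + R_air + R_glass + R_out
  R_total = 0.124 + 0.0178 + 0.19 + 0.0178 + 0.048 = 0.3976 m^2K/W
U-value = 1 / R_total = 1 / 0.3976 = 2.515 W/m^2K

2.515 W/m^2K


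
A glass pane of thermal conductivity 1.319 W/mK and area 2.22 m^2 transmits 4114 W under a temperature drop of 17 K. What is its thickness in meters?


Fourier's law: t = k * A * dT / Q
  t = 1.319 * 2.22 * 17 / 4114
  t = 49.77906 / 4114 = 0.0121 m

0.0121 m


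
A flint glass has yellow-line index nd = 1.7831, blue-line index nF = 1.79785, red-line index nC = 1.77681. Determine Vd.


Abbe number formula: Vd = (nd - 1) / (nF - nC)
  nd - 1 = 1.7831 - 1 = 0.7831
  nF - nC = 1.79785 - 1.77681 = 0.02104
  Vd = 0.7831 / 0.02104 = 37.22

37.22


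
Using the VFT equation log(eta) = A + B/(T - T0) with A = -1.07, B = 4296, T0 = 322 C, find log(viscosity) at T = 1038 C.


VFT equation: log(eta) = A + B / (T - T0)
  T - T0 = 1038 - 322 = 716
  B / (T - T0) = 4296 / 716 = 6.0
  log(eta) = -1.07 + 6.0 = 4.93

4.93


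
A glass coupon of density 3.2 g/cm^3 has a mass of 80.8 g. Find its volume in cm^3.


Rearrange rho = m / V:
  V = m / rho
  V = 80.8 / 3.2 = 25.25 cm^3

25.25 cm^3


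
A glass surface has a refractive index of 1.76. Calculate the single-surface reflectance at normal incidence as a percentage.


Fresnel reflectance at normal incidence:
  R = ((n - 1)/(n + 1))^2
  (n - 1)/(n + 1) = (1.76 - 1)/(1.76 + 1) = 0.275362
  R = 0.275362^2 = 0.0758242
  R(%) = 0.0758242 * 100 = 7.582%

7.582%


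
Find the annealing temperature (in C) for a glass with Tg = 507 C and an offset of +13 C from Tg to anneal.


The annealing temperature is Tg plus the offset:
  T_anneal = 507 + 13 = 520 C

520 C


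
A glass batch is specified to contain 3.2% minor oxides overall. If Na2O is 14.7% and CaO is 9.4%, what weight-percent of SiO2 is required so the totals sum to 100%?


Known pieces sum to 100%:
  SiO2 = 100 - (others + Na2O + CaO)
  SiO2 = 100 - (3.2 + 14.7 + 9.4) = 72.7%

72.7%


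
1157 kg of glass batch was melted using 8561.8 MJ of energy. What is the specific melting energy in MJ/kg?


Rearrange E = m * s for s:
  s = E / m
  s = 8561.8 / 1157 = 7.4 MJ/kg

7.4 MJ/kg


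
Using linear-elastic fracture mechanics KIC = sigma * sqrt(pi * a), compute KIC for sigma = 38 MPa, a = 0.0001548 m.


Fracture toughness: KIC = sigma * sqrt(pi * a)
  pi * a = pi * 0.0001548 = 0.000486319
  sqrt(pi * a) = 0.022053
  KIC = 38 * 0.022053 = 0.838 MPa*sqrt(m)

0.838 MPa*sqrt(m)


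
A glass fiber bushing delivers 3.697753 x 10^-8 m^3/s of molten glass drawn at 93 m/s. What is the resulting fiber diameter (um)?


Cross-sectional area from continuity:
  A = Q / v = 3.697753 x 10^-8 / 93 = 3.976078 x 10^-10 m^2
Diameter from circular cross-section:
  d = sqrt(4A / pi) * 10^6 (m -> um)
  d = sqrt(4 * 3.976078 x 10^-10 / pi) * 10^6 = 22.5 um

22.5 um


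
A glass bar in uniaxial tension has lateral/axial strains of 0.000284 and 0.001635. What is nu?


Poisson's ratio: nu = lateral strain / axial strain
  nu = 0.000284 / 0.001635 = 0.1737

0.1737


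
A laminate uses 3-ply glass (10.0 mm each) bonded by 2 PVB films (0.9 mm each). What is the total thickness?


Total thickness = glass contribution + PVB contribution
  Glass: 3 * 10.0 = 30.0 mm
  PVB: 2 * 0.9 = 1.8 mm
  Total = 30.0 + 1.8 = 31.8 mm

31.8 mm


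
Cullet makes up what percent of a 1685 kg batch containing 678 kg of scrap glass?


Cullet ratio = (cullet mass / total batch mass) * 100
  Ratio = 678 / 1685 * 100 = 40.24%

40.24%


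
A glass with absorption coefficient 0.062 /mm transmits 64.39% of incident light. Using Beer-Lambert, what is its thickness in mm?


Rearrange T = exp(-alpha * thickness):
  thickness = -ln(T) / alpha
  T = 64.39/100 = 0.6439
  ln(T) = -0.44021
  -ln(T) = 0.44021
  thickness = 0.44021 / 0.062 = 7.1 mm

7.1 mm


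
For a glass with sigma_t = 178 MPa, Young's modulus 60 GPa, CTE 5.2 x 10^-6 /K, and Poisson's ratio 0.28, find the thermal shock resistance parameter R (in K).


Thermal shock resistance: R = sigma * (1 - nu) / (E * alpha)
  Numerator = 178 * (1 - 0.28) = 128.16
  Denominator = 60 * 1000 * (5.2 x 10^-6) = 0.312
  R = 128.16 / 0.312 = 410.8 K

410.8 K


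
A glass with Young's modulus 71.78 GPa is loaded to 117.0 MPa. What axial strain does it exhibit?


Rearrange E = sigma / epsilon:
  epsilon = sigma / E
  E (MPa) = 71.78 * 1000 = 71780
  epsilon = 117.0 / 71780 = 0.00163

0.00163


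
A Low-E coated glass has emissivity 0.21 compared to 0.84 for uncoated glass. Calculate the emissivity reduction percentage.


Percentage reduction = (1 - coated/uncoated) * 100
  Ratio = 0.21 / 0.84 = 0.25
  Reduction = (1 - 0.25) * 100 = 75.0%

75.0%


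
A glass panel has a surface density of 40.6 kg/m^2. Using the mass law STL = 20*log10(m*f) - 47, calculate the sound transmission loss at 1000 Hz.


Mass law: STL = 20 * log10(m * f) - 47
  m * f = 40.6 * 1000 = 40600
  log10(40600) = 4.60853
  STL = 20 * 4.60853 - 47 = 92.1706 - 47 = 45.2 dB

45.2 dB
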